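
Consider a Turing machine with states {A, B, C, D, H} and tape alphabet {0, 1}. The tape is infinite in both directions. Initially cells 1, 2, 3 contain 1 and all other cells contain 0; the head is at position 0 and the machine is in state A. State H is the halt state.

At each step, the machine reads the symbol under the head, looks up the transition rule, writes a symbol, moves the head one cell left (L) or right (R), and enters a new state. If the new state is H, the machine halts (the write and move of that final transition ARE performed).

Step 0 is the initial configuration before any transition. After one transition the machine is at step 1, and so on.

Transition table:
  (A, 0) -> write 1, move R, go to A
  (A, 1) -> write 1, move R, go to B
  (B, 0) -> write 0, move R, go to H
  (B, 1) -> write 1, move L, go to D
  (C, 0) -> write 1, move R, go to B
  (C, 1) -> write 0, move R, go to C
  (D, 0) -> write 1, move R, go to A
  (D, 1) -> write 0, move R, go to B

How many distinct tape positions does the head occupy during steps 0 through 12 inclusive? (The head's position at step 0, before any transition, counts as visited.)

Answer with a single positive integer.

Answer: 5

Derivation:
Step 1: in state A at pos 0, read 0 -> (A,0)->write 1,move R,goto A. Now: state=A, head=1, tape[-1..4]=011110 (head:   ^)
Step 2: in state A at pos 1, read 1 -> (A,1)->write 1,move R,goto B. Now: state=B, head=2, tape[-1..4]=011110 (head:    ^)
Step 3: in state B at pos 2, read 1 -> (B,1)->write 1,move L,goto D. Now: state=D, head=1, tape[-1..4]=011110 (head:   ^)
Step 4: in state D at pos 1, read 1 -> (D,1)->write 0,move R,goto B. Now: state=B, head=2, tape[-1..4]=010110 (head:    ^)
Step 5: in state B at pos 2, read 1 -> (B,1)->write 1,move L,goto D. Now: state=D, head=1, tape[-1..4]=010110 (head:   ^)
Step 6: in state D at pos 1, read 0 -> (D,0)->write 1,move R,goto A. Now: state=A, head=2, tape[-1..4]=011110 (head:    ^)
Step 7: in state A at pos 2, read 1 -> (A,1)->write 1,move R,goto B. Now: state=B, head=3, tape[-1..4]=011110 (head:     ^)
Step 8: in state B at pos 3, read 1 -> (B,1)->write 1,move L,goto D. Now: state=D, head=2, tape[-1..4]=011110 (head:    ^)
Step 9: in state D at pos 2, read 1 -> (D,1)->write 0,move R,goto B. Now: state=B, head=3, tape[-1..4]=011010 (head:     ^)
Step 10: in state B at pos 3, read 1 -> (B,1)->write 1,move L,goto D. Now: state=D, head=2, tape[-1..4]=011010 (head:    ^)
Step 11: in state D at pos 2, read 0 -> (D,0)->write 1,move R,goto A. Now: state=A, head=3, tape[-1..4]=011110 (head:     ^)
Step 12: in state A at pos 3, read 1 -> (A,1)->write 1,move R,goto B. Now: state=B, head=4, tape[-1..5]=0111100 (head:      ^)
Head positions at steps 0..12: starting at 0, distinct positions visited = {0, 1, 2, 3, 4} -> 5 position(s)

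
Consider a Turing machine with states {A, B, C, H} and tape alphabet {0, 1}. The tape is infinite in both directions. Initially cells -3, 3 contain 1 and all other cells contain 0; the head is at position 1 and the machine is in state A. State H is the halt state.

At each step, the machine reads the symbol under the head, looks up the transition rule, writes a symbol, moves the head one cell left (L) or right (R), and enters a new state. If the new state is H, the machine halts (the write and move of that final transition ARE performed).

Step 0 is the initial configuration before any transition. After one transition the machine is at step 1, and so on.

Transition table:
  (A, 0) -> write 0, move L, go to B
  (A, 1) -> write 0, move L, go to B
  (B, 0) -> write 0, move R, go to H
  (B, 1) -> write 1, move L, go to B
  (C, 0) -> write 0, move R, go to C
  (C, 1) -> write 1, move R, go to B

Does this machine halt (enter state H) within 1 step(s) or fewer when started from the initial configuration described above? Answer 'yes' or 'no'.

Answer: no

Derivation:
Step 1: in state A at pos 1, read 0 -> (A,0)->write 0,move L,goto B. Now: state=B, head=0, tape[-4..4]=010000010 (head:     ^)
After 1 step(s): state = B (not H) -> not halted within 1 -> no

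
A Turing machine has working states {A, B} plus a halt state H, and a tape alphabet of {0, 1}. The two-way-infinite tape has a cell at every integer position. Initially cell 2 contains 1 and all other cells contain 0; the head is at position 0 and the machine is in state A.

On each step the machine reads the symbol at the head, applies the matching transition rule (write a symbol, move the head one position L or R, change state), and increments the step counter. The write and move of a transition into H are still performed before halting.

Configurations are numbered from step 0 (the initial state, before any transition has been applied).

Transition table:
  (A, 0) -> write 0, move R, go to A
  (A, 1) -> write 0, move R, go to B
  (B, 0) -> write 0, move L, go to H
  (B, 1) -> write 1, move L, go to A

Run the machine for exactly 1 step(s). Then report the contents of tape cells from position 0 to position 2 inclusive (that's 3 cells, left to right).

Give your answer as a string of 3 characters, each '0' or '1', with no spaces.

Step 1: in state A at pos 0, read 0 -> (A,0)->write 0,move R,goto A. Now: state=A, head=1, tape[-1..3]=00010 (head:   ^)

Answer: 001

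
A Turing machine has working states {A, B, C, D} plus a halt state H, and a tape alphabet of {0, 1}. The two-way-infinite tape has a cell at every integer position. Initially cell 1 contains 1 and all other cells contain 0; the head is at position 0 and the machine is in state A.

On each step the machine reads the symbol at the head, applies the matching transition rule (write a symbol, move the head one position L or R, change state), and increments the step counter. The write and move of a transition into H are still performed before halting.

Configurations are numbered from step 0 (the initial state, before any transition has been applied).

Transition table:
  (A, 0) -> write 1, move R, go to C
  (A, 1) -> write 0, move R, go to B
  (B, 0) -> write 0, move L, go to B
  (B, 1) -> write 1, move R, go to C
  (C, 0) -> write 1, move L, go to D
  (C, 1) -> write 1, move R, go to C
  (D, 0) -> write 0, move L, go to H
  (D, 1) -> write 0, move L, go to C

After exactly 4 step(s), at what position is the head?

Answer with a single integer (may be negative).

Answer: 0

Derivation:
Step 1: in state A at pos 0, read 0 -> (A,0)->write 1,move R,goto C. Now: state=C, head=1, tape[-1..2]=0110 (head:   ^)
Step 2: in state C at pos 1, read 1 -> (C,1)->write 1,move R,goto C. Now: state=C, head=2, tape[-1..3]=01100 (head:    ^)
Step 3: in state C at pos 2, read 0 -> (C,0)->write 1,move L,goto D. Now: state=D, head=1, tape[-1..3]=01110 (head:   ^)
Step 4: in state D at pos 1, read 1 -> (D,1)->write 0,move L,goto C. Now: state=C, head=0, tape[-1..3]=01010 (head:  ^)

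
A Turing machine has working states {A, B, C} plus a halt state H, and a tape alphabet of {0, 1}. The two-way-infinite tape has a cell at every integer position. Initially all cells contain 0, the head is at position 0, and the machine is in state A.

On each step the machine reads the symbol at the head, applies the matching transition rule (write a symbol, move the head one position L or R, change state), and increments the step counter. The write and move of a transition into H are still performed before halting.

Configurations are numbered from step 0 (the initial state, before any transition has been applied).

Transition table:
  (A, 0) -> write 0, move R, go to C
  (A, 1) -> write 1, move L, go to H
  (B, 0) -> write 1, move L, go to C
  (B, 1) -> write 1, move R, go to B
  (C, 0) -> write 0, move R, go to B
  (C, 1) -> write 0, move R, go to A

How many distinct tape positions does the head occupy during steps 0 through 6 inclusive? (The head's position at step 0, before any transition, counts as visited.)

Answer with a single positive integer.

Answer: 4

Derivation:
Step 1: in state A at pos 0, read 0 -> (A,0)->write 0,move R,goto C. Now: state=C, head=1, tape[-1..2]=0000 (head:   ^)
Step 2: in state C at pos 1, read 0 -> (C,0)->write 0,move R,goto B. Now: state=B, head=2, tape[-1..3]=00000 (head:    ^)
Step 3: in state B at pos 2, read 0 -> (B,0)->write 1,move L,goto C. Now: state=C, head=1, tape[-1..3]=00010 (head:   ^)
Step 4: in state C at pos 1, read 0 -> (C,0)->write 0,move R,goto B. Now: state=B, head=2, tape[-1..3]=00010 (head:    ^)
Step 5: in state B at pos 2, read 1 -> (B,1)->write 1,move R,goto B. Now: state=B, head=3, tape[-1..4]=000100 (head:     ^)
Step 6: in state B at pos 3, read 0 -> (B,0)->write 1,move L,goto C. Now: state=C, head=2, tape[-1..4]=000110 (head:    ^)
Head positions at steps 0..6: starting at 0, distinct positions visited = {0, 1, 2, 3} -> 4 position(s)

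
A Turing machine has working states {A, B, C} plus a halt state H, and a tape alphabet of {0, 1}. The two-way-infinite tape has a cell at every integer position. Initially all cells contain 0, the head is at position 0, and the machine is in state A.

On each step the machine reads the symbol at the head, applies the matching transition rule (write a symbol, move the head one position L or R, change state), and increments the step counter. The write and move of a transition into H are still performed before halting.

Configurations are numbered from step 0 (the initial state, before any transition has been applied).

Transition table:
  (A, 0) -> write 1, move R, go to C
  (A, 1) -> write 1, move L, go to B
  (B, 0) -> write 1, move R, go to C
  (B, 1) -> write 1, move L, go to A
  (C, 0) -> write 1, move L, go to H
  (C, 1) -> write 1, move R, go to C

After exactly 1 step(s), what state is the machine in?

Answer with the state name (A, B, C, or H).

Answer: C

Derivation:
Step 1: in state A at pos 0, read 0 -> (A,0)->write 1,move R,goto C. Now: state=C, head=1, tape[-1..2]=0100 (head:   ^)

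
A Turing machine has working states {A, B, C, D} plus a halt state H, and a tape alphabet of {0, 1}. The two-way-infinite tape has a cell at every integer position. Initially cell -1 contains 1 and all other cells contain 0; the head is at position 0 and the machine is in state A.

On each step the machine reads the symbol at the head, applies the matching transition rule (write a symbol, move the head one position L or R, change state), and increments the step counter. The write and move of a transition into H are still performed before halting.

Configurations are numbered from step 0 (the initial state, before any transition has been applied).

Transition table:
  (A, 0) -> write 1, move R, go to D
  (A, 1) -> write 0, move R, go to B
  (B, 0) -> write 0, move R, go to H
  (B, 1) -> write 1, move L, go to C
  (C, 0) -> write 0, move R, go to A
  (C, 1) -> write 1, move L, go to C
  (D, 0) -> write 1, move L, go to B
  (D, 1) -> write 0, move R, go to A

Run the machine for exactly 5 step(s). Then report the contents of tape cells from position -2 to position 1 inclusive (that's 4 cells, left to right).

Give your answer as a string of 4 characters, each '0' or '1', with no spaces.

Step 1: in state A at pos 0, read 0 -> (A,0)->write 1,move R,goto D. Now: state=D, head=1, tape[-2..2]=01100 (head:    ^)
Step 2: in state D at pos 1, read 0 -> (D,0)->write 1,move L,goto B. Now: state=B, head=0, tape[-2..2]=01110 (head:   ^)
Step 3: in state B at pos 0, read 1 -> (B,1)->write 1,move L,goto C. Now: state=C, head=-1, tape[-2..2]=01110 (head:  ^)
Step 4: in state C at pos -1, read 1 -> (C,1)->write 1,move L,goto C. Now: state=C, head=-2, tape[-3..2]=001110 (head:  ^)
Step 5: in state C at pos -2, read 0 -> (C,0)->write 0,move R,goto A. Now: state=A, head=-1, tape[-3..2]=001110 (head:   ^)

Answer: 0111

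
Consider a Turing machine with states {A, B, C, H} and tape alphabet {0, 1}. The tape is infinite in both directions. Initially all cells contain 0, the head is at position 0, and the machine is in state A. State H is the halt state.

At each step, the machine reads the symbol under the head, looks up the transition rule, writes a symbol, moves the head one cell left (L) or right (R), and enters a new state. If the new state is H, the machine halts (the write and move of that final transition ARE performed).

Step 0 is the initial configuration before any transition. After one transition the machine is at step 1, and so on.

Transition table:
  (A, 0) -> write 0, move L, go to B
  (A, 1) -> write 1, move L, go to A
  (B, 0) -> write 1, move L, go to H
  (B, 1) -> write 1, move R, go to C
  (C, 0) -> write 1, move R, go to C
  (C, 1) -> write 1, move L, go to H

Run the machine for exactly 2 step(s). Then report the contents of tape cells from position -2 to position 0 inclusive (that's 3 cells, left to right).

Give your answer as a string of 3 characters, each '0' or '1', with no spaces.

Answer: 010

Derivation:
Step 1: in state A at pos 0, read 0 -> (A,0)->write 0,move L,goto B. Now: state=B, head=-1, tape[-2..1]=0000 (head:  ^)
Step 2: in state B at pos -1, read 0 -> (B,0)->write 1,move L,goto H. Now: state=H, head=-2, tape[-3..1]=00100 (head:  ^)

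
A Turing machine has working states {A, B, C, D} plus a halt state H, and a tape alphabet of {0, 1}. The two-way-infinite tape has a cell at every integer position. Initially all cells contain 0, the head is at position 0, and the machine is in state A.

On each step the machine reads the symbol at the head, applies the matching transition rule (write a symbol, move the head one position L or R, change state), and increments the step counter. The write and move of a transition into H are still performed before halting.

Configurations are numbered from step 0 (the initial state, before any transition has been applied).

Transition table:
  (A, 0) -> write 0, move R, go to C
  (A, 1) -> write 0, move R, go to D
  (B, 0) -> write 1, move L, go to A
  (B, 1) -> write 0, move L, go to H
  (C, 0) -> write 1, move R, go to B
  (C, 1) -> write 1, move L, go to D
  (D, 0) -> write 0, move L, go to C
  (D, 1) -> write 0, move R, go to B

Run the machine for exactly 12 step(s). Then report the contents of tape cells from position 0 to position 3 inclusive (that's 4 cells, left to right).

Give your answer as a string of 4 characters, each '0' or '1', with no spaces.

Answer: 0011

Derivation:
Step 1: in state A at pos 0, read 0 -> (A,0)->write 0,move R,goto C. Now: state=C, head=1, tape[-1..2]=0000 (head:   ^)
Step 2: in state C at pos 1, read 0 -> (C,0)->write 1,move R,goto B. Now: state=B, head=2, tape[-1..3]=00100 (head:    ^)
Step 3: in state B at pos 2, read 0 -> (B,0)->write 1,move L,goto A. Now: state=A, head=1, tape[-1..3]=00110 (head:   ^)
Step 4: in state A at pos 1, read 1 -> (A,1)->write 0,move R,goto D. Now: state=D, head=2, tape[-1..3]=00010 (head:    ^)
Step 5: in state D at pos 2, read 1 -> (D,1)->write 0,move R,goto B. Now: state=B, head=3, tape[-1..4]=000000 (head:     ^)
Step 6: in state B at pos 3, read 0 -> (B,0)->write 1,move L,goto A. Now: state=A, head=2, tape[-1..4]=000010 (head:    ^)
Step 7: in state A at pos 2, read 0 -> (A,0)->write 0,move R,goto C. Now: state=C, head=3, tape[-1..4]=000010 (head:     ^)
Step 8: in state C at pos 3, read 1 -> (C,1)->write 1,move L,goto D. Now: state=D, head=2, tape[-1..4]=000010 (head:    ^)
Step 9: in state D at pos 2, read 0 -> (D,0)->write 0,move L,goto C. Now: state=C, head=1, tape[-1..4]=000010 (head:   ^)
Step 10: in state C at pos 1, read 0 -> (C,0)->write 1,move R,goto B. Now: state=B, head=2, tape[-1..4]=001010 (head:    ^)
Step 11: in state B at pos 2, read 0 -> (B,0)->write 1,move L,goto A. Now: state=A, head=1, tape[-1..4]=001110 (head:   ^)
Step 12: in state A at pos 1, read 1 -> (A,1)->write 0,move R,goto D. Now: state=D, head=2, tape[-1..4]=000110 (head:    ^)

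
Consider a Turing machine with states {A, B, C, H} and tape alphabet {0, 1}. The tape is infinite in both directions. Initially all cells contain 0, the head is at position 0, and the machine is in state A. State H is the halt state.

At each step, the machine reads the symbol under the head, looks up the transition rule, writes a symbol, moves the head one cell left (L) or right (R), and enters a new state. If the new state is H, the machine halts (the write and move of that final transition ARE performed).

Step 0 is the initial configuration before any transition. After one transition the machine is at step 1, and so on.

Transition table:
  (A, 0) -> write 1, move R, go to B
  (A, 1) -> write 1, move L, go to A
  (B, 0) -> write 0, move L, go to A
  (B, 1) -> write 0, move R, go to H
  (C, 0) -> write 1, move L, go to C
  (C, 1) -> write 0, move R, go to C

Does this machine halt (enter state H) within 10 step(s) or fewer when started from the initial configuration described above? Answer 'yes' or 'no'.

Answer: yes

Derivation:
Step 1: in state A at pos 0, read 0 -> (A,0)->write 1,move R,goto B. Now: state=B, head=1, tape[-1..2]=0100 (head:   ^)
Step 2: in state B at pos 1, read 0 -> (B,0)->write 0,move L,goto A. Now: state=A, head=0, tape[-1..2]=0100 (head:  ^)
Step 3: in state A at pos 0, read 1 -> (A,1)->write 1,move L,goto A. Now: state=A, head=-1, tape[-2..2]=00100 (head:  ^)
Step 4: in state A at pos -1, read 0 -> (A,0)->write 1,move R,goto B. Now: state=B, head=0, tape[-2..2]=01100 (head:   ^)
Step 5: in state B at pos 0, read 1 -> (B,1)->write 0,move R,goto H. Now: state=H, head=1, tape[-2..2]=01000 (head:    ^)
State H reached at step 5; 5 <= 10 -> yes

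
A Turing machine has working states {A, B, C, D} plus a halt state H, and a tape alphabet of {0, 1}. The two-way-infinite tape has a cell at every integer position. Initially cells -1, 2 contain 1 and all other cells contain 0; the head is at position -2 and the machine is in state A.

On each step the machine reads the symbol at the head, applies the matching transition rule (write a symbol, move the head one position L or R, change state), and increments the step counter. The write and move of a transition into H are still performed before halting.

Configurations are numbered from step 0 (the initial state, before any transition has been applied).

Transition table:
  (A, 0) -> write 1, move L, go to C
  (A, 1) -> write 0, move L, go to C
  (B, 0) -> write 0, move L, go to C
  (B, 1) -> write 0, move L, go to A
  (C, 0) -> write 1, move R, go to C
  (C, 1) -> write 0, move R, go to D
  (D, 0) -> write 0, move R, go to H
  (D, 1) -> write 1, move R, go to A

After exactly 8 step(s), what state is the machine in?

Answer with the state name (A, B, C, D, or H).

Step 1: in state A at pos -2, read 0 -> (A,0)->write 1,move L,goto C. Now: state=C, head=-3, tape[-4..3]=00110010 (head:  ^)
Step 2: in state C at pos -3, read 0 -> (C,0)->write 1,move R,goto C. Now: state=C, head=-2, tape[-4..3]=01110010 (head:   ^)
Step 3: in state C at pos -2, read 1 -> (C,1)->write 0,move R,goto D. Now: state=D, head=-1, tape[-4..3]=01010010 (head:    ^)
Step 4: in state D at pos -1, read 1 -> (D,1)->write 1,move R,goto A. Now: state=A, head=0, tape[-4..3]=01010010 (head:     ^)
Step 5: in state A at pos 0, read 0 -> (A,0)->write 1,move L,goto C. Now: state=C, head=-1, tape[-4..3]=01011010 (head:    ^)
Step 6: in state C at pos -1, read 1 -> (C,1)->write 0,move R,goto D. Now: state=D, head=0, tape[-4..3]=01001010 (head:     ^)
Step 7: in state D at pos 0, read 1 -> (D,1)->write 1,move R,goto A. Now: state=A, head=1, tape[-4..3]=01001010 (head:      ^)
Step 8: in state A at pos 1, read 0 -> (A,0)->write 1,move L,goto C. Now: state=C, head=0, tape[-4..3]=01001110 (head:     ^)

Answer: C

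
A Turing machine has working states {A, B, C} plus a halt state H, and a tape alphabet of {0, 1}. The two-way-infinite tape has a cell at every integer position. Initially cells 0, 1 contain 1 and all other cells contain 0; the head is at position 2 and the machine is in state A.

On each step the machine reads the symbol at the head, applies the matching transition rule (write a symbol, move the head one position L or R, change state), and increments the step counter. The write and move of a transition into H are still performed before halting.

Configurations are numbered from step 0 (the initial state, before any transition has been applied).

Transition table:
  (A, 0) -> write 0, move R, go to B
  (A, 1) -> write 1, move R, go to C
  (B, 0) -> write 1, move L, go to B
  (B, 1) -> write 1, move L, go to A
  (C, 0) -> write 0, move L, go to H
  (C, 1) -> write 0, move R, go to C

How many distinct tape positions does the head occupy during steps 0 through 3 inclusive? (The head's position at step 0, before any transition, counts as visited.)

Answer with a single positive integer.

Step 1: in state A at pos 2, read 0 -> (A,0)->write 0,move R,goto B. Now: state=B, head=3, tape[-1..4]=011000 (head:     ^)
Step 2: in state B at pos 3, read 0 -> (B,0)->write 1,move L,goto B. Now: state=B, head=2, tape[-1..4]=011010 (head:    ^)
Step 3: in state B at pos 2, read 0 -> (B,0)->write 1,move L,goto B. Now: state=B, head=1, tape[-1..4]=011110 (head:   ^)
Head positions at steps 0..3: starting at 2, distinct positions visited = {1, 2, 3} -> 3 position(s)

Answer: 3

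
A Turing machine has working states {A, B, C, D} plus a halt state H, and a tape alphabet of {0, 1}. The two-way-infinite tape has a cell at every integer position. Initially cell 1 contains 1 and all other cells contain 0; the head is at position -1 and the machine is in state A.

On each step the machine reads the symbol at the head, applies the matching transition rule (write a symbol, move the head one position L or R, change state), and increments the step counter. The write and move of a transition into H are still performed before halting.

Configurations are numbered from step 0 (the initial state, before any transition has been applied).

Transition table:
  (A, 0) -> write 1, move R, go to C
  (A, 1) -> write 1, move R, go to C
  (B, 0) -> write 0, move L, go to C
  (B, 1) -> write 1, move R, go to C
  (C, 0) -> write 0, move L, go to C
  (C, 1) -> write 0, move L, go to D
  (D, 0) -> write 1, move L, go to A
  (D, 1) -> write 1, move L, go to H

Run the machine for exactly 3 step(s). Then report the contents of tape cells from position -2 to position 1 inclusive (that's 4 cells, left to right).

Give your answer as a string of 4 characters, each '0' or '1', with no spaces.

Step 1: in state A at pos -1, read 0 -> (A,0)->write 1,move R,goto C. Now: state=C, head=0, tape[-2..2]=01010 (head:   ^)
Step 2: in state C at pos 0, read 0 -> (C,0)->write 0,move L,goto C. Now: state=C, head=-1, tape[-2..2]=01010 (head:  ^)
Step 3: in state C at pos -1, read 1 -> (C,1)->write 0,move L,goto D. Now: state=D, head=-2, tape[-3..2]=000010 (head:  ^)

Answer: 0001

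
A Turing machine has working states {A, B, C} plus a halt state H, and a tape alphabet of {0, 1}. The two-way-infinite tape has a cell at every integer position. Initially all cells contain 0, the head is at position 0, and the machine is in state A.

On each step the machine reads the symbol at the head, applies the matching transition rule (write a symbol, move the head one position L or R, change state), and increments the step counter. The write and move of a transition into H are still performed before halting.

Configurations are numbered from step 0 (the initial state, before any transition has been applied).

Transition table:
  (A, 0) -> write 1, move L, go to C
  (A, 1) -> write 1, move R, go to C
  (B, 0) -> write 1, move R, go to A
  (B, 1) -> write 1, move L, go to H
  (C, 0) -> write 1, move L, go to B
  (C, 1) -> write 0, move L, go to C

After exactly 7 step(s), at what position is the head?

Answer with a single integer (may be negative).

Answer: -3

Derivation:
Step 1: in state A at pos 0, read 0 -> (A,0)->write 1,move L,goto C. Now: state=C, head=-1, tape[-2..1]=0010 (head:  ^)
Step 2: in state C at pos -1, read 0 -> (C,0)->write 1,move L,goto B. Now: state=B, head=-2, tape[-3..1]=00110 (head:  ^)
Step 3: in state B at pos -2, read 0 -> (B,0)->write 1,move R,goto A. Now: state=A, head=-1, tape[-3..1]=01110 (head:   ^)
Step 4: in state A at pos -1, read 1 -> (A,1)->write 1,move R,goto C. Now: state=C, head=0, tape[-3..1]=01110 (head:    ^)
Step 5: in state C at pos 0, read 1 -> (C,1)->write 0,move L,goto C. Now: state=C, head=-1, tape[-3..1]=01100 (head:   ^)
Step 6: in state C at pos -1, read 1 -> (C,1)->write 0,move L,goto C. Now: state=C, head=-2, tape[-3..1]=01000 (head:  ^)
Step 7: in state C at pos -2, read 1 -> (C,1)->write 0,move L,goto C. Now: state=C, head=-3, tape[-4..1]=000000 (head:  ^)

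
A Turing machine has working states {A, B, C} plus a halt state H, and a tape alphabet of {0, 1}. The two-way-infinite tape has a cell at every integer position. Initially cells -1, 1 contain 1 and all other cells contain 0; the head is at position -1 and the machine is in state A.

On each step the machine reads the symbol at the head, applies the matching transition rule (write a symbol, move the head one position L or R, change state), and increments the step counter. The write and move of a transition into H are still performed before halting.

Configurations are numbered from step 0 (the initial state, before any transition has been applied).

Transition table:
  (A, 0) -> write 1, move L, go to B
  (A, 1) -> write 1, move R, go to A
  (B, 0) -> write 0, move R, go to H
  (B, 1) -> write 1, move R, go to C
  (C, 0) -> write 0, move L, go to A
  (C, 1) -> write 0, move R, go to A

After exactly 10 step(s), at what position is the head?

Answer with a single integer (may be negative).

Answer: 3

Derivation:
Step 1: in state A at pos -1, read 1 -> (A,1)->write 1,move R,goto A. Now: state=A, head=0, tape[-2..2]=01010 (head:   ^)
Step 2: in state A at pos 0, read 0 -> (A,0)->write 1,move L,goto B. Now: state=B, head=-1, tape[-2..2]=01110 (head:  ^)
Step 3: in state B at pos -1, read 1 -> (B,1)->write 1,move R,goto C. Now: state=C, head=0, tape[-2..2]=01110 (head:   ^)
Step 4: in state C at pos 0, read 1 -> (C,1)->write 0,move R,goto A. Now: state=A, head=1, tape[-2..2]=01010 (head:    ^)
Step 5: in state A at pos 1, read 1 -> (A,1)->write 1,move R,goto A. Now: state=A, head=2, tape[-2..3]=010100 (head:     ^)
Step 6: in state A at pos 2, read 0 -> (A,0)->write 1,move L,goto B. Now: state=B, head=1, tape[-2..3]=010110 (head:    ^)
Step 7: in state B at pos 1, read 1 -> (B,1)->write 1,move R,goto C. Now: state=C, head=2, tape[-2..3]=010110 (head:     ^)
Step 8: in state C at pos 2, read 1 -> (C,1)->write 0,move R,goto A. Now: state=A, head=3, tape[-2..4]=0101000 (head:      ^)
Step 9: in state A at pos 3, read 0 -> (A,0)->write 1,move L,goto B. Now: state=B, head=2, tape[-2..4]=0101010 (head:     ^)
Step 10: in state B at pos 2, read 0 -> (B,0)->write 0,move R,goto H. Now: state=H, head=3, tape[-2..4]=0101010 (head:      ^)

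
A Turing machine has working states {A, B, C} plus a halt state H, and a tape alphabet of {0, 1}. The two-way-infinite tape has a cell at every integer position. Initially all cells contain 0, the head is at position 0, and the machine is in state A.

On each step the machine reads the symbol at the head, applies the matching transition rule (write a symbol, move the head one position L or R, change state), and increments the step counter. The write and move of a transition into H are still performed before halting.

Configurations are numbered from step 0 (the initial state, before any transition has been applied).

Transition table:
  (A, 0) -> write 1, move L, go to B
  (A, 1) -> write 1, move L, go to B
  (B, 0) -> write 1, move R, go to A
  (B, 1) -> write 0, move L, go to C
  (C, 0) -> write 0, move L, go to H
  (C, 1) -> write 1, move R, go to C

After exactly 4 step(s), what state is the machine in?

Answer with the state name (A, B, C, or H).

Answer: C

Derivation:
Step 1: in state A at pos 0, read 0 -> (A,0)->write 1,move L,goto B. Now: state=B, head=-1, tape[-2..1]=0010 (head:  ^)
Step 2: in state B at pos -1, read 0 -> (B,0)->write 1,move R,goto A. Now: state=A, head=0, tape[-2..1]=0110 (head:   ^)
Step 3: in state A at pos 0, read 1 -> (A,1)->write 1,move L,goto B. Now: state=B, head=-1, tape[-2..1]=0110 (head:  ^)
Step 4: in state B at pos -1, read 1 -> (B,1)->write 0,move L,goto C. Now: state=C, head=-2, tape[-3..1]=00010 (head:  ^)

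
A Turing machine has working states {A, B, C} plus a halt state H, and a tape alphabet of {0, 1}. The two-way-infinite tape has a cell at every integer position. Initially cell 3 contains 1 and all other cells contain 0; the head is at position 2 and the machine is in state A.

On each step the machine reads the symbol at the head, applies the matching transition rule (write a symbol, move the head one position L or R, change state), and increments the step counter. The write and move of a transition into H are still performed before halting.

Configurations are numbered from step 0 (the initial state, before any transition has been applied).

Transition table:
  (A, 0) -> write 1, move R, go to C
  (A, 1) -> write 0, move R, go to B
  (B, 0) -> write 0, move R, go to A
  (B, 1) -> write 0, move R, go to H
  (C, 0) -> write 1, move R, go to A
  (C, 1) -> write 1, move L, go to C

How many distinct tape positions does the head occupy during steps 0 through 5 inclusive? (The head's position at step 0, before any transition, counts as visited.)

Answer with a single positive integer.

Step 1: in state A at pos 2, read 0 -> (A,0)->write 1,move R,goto C. Now: state=C, head=3, tape[1..4]=0110 (head:   ^)
Step 2: in state C at pos 3, read 1 -> (C,1)->write 1,move L,goto C. Now: state=C, head=2, tape[1..4]=0110 (head:  ^)
Step 3: in state C at pos 2, read 1 -> (C,1)->write 1,move L,goto C. Now: state=C, head=1, tape[0..4]=00110 (head:  ^)
Step 4: in state C at pos 1, read 0 -> (C,0)->write 1,move R,goto A. Now: state=A, head=2, tape[0..4]=01110 (head:   ^)
Step 5: in state A at pos 2, read 1 -> (A,1)->write 0,move R,goto B. Now: state=B, head=3, tape[0..4]=01010 (head:    ^)
Head positions at steps 0..5: starting at 2, distinct positions visited = {1, 2, 3} -> 3 position(s)

Answer: 3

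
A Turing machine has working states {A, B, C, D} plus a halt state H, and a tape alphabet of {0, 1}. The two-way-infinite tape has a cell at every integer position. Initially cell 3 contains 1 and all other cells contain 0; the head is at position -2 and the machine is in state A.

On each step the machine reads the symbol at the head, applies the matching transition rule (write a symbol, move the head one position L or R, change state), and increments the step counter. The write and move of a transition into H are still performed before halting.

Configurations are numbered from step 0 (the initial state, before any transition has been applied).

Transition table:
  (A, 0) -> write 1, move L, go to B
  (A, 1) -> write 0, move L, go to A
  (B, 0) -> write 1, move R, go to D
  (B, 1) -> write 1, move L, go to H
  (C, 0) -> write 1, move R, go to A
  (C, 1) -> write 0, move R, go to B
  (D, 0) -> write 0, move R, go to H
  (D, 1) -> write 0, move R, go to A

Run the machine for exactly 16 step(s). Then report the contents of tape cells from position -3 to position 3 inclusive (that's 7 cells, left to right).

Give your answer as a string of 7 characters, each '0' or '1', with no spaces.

Step 1: in state A at pos -2, read 0 -> (A,0)->write 1,move L,goto B. Now: state=B, head=-3, tape[-4..4]=001000010 (head:  ^)
Step 2: in state B at pos -3, read 0 -> (B,0)->write 1,move R,goto D. Now: state=D, head=-2, tape[-4..4]=011000010 (head:   ^)
Step 3: in state D at pos -2, read 1 -> (D,1)->write 0,move R,goto A. Now: state=A, head=-1, tape[-4..4]=010000010 (head:    ^)
Step 4: in state A at pos -1, read 0 -> (A,0)->write 1,move L,goto B. Now: state=B, head=-2, tape[-4..4]=010100010 (head:   ^)
Step 5: in state B at pos -2, read 0 -> (B,0)->write 1,move R,goto D. Now: state=D, head=-1, tape[-4..4]=011100010 (head:    ^)
Step 6: in state D at pos -1, read 1 -> (D,1)->write 0,move R,goto A. Now: state=A, head=0, tape[-4..4]=011000010 (head:     ^)
Step 7: in state A at pos 0, read 0 -> (A,0)->write 1,move L,goto B. Now: state=B, head=-1, tape[-4..4]=011010010 (head:    ^)
Step 8: in state B at pos -1, read 0 -> (B,0)->write 1,move R,goto D. Now: state=D, head=0, tape[-4..4]=011110010 (head:     ^)
Step 9: in state D at pos 0, read 1 -> (D,1)->write 0,move R,goto A. Now: state=A, head=1, tape[-4..4]=011100010 (head:      ^)
Step 10: in state A at pos 1, read 0 -> (A,0)->write 1,move L,goto B. Now: state=B, head=0, tape[-4..4]=011101010 (head:     ^)
Step 11: in state B at pos 0, read 0 -> (B,0)->write 1,move R,goto D. Now: state=D, head=1, tape[-4..4]=011111010 (head:      ^)
Step 12: in state D at pos 1, read 1 -> (D,1)->write 0,move R,goto A. Now: state=A, head=2, tape[-4..4]=011110010 (head:       ^)
Step 13: in state A at pos 2, read 0 -> (A,0)->write 1,move L,goto B. Now: state=B, head=1, tape[-4..4]=011110110 (head:      ^)
Step 14: in state B at pos 1, read 0 -> (B,0)->write 1,move R,goto D. Now: state=D, head=2, tape[-4..4]=011111110 (head:       ^)
Step 15: in state D at pos 2, read 1 -> (D,1)->write 0,move R,goto A. Now: state=A, head=3, tape[-4..4]=011111010 (head:        ^)
Step 16: in state A at pos 3, read 1 -> (A,1)->write 0,move L,goto A. Now: state=A, head=2, tape[-4..4]=011111000 (head:       ^)

Answer: 1111100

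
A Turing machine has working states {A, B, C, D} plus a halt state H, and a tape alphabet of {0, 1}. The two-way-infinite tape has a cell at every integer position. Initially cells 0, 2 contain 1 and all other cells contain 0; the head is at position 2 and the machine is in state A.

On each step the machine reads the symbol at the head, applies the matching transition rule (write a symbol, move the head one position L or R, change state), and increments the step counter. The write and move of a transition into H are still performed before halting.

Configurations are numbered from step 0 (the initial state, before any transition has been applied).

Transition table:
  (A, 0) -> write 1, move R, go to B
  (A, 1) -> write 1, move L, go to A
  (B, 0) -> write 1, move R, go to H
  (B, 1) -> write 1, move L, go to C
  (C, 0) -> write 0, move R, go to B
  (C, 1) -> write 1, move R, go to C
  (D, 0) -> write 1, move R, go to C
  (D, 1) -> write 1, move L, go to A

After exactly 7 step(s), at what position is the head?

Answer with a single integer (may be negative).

Step 1: in state A at pos 2, read 1 -> (A,1)->write 1,move L,goto A. Now: state=A, head=1, tape[-1..3]=01010 (head:   ^)
Step 2: in state A at pos 1, read 0 -> (A,0)->write 1,move R,goto B. Now: state=B, head=2, tape[-1..3]=01110 (head:    ^)
Step 3: in state B at pos 2, read 1 -> (B,1)->write 1,move L,goto C. Now: state=C, head=1, tape[-1..3]=01110 (head:   ^)
Step 4: in state C at pos 1, read 1 -> (C,1)->write 1,move R,goto C. Now: state=C, head=2, tape[-1..3]=01110 (head:    ^)
Step 5: in state C at pos 2, read 1 -> (C,1)->write 1,move R,goto C. Now: state=C, head=3, tape[-1..4]=011100 (head:     ^)
Step 6: in state C at pos 3, read 0 -> (C,0)->write 0,move R,goto B. Now: state=B, head=4, tape[-1..5]=0111000 (head:      ^)
Step 7: in state B at pos 4, read 0 -> (B,0)->write 1,move R,goto H. Now: state=H, head=5, tape[-1..6]=01110100 (head:       ^)

Answer: 5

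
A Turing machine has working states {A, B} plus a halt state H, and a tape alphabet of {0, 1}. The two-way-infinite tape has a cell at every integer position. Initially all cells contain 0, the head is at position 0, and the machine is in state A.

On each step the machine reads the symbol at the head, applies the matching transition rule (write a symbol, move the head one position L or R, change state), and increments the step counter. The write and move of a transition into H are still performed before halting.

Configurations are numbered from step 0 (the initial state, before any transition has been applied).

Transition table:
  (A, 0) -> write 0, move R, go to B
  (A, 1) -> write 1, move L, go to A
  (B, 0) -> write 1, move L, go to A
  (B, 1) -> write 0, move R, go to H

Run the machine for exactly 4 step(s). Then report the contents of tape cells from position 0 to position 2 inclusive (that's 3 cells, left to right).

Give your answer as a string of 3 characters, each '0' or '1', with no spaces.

Answer: 000

Derivation:
Step 1: in state A at pos 0, read 0 -> (A,0)->write 0,move R,goto B. Now: state=B, head=1, tape[-1..2]=0000 (head:   ^)
Step 2: in state B at pos 1, read 0 -> (B,0)->write 1,move L,goto A. Now: state=A, head=0, tape[-1..2]=0010 (head:  ^)
Step 3: in state A at pos 0, read 0 -> (A,0)->write 0,move R,goto B. Now: state=B, head=1, tape[-1..2]=0010 (head:   ^)
Step 4: in state B at pos 1, read 1 -> (B,1)->write 0,move R,goto H. Now: state=H, head=2, tape[-1..3]=00000 (head:    ^)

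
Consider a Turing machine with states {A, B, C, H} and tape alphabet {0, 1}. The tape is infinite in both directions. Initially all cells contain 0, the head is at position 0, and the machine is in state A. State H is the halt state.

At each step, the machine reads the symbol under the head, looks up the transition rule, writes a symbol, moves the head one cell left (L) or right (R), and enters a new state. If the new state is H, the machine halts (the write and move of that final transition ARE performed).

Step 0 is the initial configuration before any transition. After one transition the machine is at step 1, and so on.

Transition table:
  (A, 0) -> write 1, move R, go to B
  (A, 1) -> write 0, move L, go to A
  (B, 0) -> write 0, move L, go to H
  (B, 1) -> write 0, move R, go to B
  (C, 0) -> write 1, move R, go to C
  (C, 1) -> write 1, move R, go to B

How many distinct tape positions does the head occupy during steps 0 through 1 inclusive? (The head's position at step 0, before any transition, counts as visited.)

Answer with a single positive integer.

Step 1: in state A at pos 0, read 0 -> (A,0)->write 1,move R,goto B. Now: state=B, head=1, tape[-1..2]=0100 (head:   ^)
Head positions at steps 0..1: starting at 0, distinct positions visited = {0, 1} -> 2 position(s)

Answer: 2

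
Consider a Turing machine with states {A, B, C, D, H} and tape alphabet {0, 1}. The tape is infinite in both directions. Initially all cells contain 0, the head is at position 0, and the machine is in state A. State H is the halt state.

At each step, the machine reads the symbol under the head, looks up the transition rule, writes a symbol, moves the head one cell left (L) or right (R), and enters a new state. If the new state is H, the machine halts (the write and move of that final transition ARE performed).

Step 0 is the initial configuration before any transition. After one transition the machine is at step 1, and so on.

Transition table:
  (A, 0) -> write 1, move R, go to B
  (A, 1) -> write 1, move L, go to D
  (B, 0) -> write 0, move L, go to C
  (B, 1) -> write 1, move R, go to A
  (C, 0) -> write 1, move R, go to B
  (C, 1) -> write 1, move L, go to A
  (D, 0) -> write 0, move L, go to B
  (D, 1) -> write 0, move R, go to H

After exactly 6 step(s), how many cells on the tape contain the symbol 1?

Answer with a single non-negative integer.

Step 1: in state A at pos 0, read 0 -> (A,0)->write 1,move R,goto B. Now: state=B, head=1, tape[-1..2]=0100 (head:   ^)
Step 2: in state B at pos 1, read 0 -> (B,0)->write 0,move L,goto C. Now: state=C, head=0, tape[-1..2]=0100 (head:  ^)
Step 3: in state C at pos 0, read 1 -> (C,1)->write 1,move L,goto A. Now: state=A, head=-1, tape[-2..2]=00100 (head:  ^)
Step 4: in state A at pos -1, read 0 -> (A,0)->write 1,move R,goto B. Now: state=B, head=0, tape[-2..2]=01100 (head:   ^)
Step 5: in state B at pos 0, read 1 -> (B,1)->write 1,move R,goto A. Now: state=A, head=1, tape[-2..2]=01100 (head:    ^)
Step 6: in state A at pos 1, read 0 -> (A,0)->write 1,move R,goto B. Now: state=B, head=2, tape[-2..3]=011100 (head:     ^)
Cells containing 1 after step 6: {-1, 0, 1} -> 3 cell(s)

Answer: 3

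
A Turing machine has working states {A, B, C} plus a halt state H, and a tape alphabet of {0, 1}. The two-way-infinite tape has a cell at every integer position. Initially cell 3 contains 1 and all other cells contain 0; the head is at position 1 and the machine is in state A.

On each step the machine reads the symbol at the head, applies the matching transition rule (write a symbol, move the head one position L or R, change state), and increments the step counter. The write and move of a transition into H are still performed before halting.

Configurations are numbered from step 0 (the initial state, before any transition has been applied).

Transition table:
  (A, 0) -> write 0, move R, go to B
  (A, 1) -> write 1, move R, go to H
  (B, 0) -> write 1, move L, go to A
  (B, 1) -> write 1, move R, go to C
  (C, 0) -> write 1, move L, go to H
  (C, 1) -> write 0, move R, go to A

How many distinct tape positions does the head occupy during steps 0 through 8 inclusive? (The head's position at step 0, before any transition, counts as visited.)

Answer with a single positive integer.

Step 1: in state A at pos 1, read 0 -> (A,0)->write 0,move R,goto B. Now: state=B, head=2, tape[0..4]=00010 (head:   ^)
Step 2: in state B at pos 2, read 0 -> (B,0)->write 1,move L,goto A. Now: state=A, head=1, tape[0..4]=00110 (head:  ^)
Step 3: in state A at pos 1, read 0 -> (A,0)->write 0,move R,goto B. Now: state=B, head=2, tape[0..4]=00110 (head:   ^)
Step 4: in state B at pos 2, read 1 -> (B,1)->write 1,move R,goto C. Now: state=C, head=3, tape[0..4]=00110 (head:    ^)
Step 5: in state C at pos 3, read 1 -> (C,1)->write 0,move R,goto A. Now: state=A, head=4, tape[0..5]=001000 (head:     ^)
Step 6: in state A at pos 4, read 0 -> (A,0)->write 0,move R,goto B. Now: state=B, head=5, tape[0..6]=0010000 (head:      ^)
Step 7: in state B at pos 5, read 0 -> (B,0)->write 1,move L,goto A. Now: state=A, head=4, tape[0..6]=0010010 (head:     ^)
Step 8: in state A at pos 4, read 0 -> (A,0)->write 0,move R,goto B. Now: state=B, head=5, tape[0..6]=0010010 (head:      ^)
Head positions at steps 0..8: starting at 1, distinct positions visited = {1, 2, 3, 4, 5} -> 5 position(s)

Answer: 5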